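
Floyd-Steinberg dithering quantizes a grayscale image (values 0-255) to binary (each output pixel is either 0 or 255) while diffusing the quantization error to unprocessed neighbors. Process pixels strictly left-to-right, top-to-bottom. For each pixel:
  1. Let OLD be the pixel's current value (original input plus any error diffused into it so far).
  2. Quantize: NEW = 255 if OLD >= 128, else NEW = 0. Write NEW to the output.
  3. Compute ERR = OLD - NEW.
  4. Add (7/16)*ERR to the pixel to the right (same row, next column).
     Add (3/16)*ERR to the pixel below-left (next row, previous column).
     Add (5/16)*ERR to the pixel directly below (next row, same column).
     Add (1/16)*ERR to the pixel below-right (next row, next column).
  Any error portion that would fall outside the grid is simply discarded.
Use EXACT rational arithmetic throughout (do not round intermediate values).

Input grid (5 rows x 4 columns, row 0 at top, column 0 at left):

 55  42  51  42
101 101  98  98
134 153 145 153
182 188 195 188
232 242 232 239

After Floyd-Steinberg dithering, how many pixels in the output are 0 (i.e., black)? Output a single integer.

Answer: 8

Derivation:
(0,0): OLD=55 → NEW=0, ERR=55
(0,1): OLD=1057/16 → NEW=0, ERR=1057/16
(0,2): OLD=20455/256 → NEW=0, ERR=20455/256
(0,3): OLD=315217/4096 → NEW=0, ERR=315217/4096
(1,0): OLD=33427/256 → NEW=255, ERR=-31853/256
(1,1): OLD=175365/2048 → NEW=0, ERR=175365/2048
(1,2): OLD=11730281/65536 → NEW=255, ERR=-4981399/65536
(1,3): OLD=98344495/1048576 → NEW=0, ERR=98344495/1048576
(2,0): OLD=3642887/32768 → NEW=0, ERR=3642887/32768
(2,1): OLD=216392381/1048576 → NEW=255, ERR=-50994499/1048576
(2,2): OLD=257755409/2097152 → NEW=0, ERR=257755409/2097152
(2,3): OLD=7762156141/33554432 → NEW=255, ERR=-794224019/33554432
(3,0): OLD=3483331735/16777216 → NEW=255, ERR=-794858345/16777216
(3,1): OLD=48873585353/268435456 → NEW=255, ERR=-19577455927/268435456
(3,2): OLD=833323924791/4294967296 → NEW=255, ERR=-261892735689/4294967296
(3,3): OLD=11105592182017/68719476736 → NEW=255, ERR=-6417874385663/68719476736
(4,0): OLD=874111377291/4294967296 → NEW=255, ERR=-221105283189/4294967296
(4,1): OLD=6263508985121/34359738368 → NEW=255, ERR=-2498224298719/34359738368
(4,2): OLD=174894686732545/1099511627776 → NEW=255, ERR=-105480778350335/1099511627776
(4,3): OLD=2885692524973655/17592186044416 → NEW=255, ERR=-1600314916352425/17592186044416
Output grid:
  Row 0: ....  (4 black, running=4)
  Row 1: #.#.  (2 black, running=6)
  Row 2: .#.#  (2 black, running=8)
  Row 3: ####  (0 black, running=8)
  Row 4: ####  (0 black, running=8)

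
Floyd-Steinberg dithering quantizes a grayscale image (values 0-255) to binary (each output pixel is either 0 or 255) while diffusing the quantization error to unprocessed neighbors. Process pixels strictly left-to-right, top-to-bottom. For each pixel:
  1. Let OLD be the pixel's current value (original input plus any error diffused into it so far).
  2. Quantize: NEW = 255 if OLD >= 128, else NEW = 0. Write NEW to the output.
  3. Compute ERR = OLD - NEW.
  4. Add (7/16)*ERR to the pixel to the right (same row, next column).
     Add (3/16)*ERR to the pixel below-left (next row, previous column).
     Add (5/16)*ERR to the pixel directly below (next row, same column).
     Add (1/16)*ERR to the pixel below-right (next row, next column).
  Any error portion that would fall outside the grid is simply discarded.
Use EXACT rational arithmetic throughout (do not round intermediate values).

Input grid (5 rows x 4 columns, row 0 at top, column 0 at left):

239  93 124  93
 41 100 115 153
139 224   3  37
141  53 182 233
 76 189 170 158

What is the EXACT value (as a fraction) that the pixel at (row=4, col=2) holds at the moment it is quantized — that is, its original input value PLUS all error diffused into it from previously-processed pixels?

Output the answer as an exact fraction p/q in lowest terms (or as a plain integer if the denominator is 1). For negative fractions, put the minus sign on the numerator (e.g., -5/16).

Answer: 4383674328491/34359738368

Derivation:
(0,0): OLD=239 → NEW=255, ERR=-16
(0,1): OLD=86 → NEW=0, ERR=86
(0,2): OLD=1293/8 → NEW=255, ERR=-747/8
(0,3): OLD=6675/128 → NEW=0, ERR=6675/128
(1,0): OLD=417/8 → NEW=0, ERR=417/8
(1,1): OLD=8395/64 → NEW=255, ERR=-7925/64
(1,2): OLD=95843/2048 → NEW=0, ERR=95843/2048
(1,3): OLD=6027173/32768 → NEW=255, ERR=-2328667/32768
(2,0): OLD=135241/1024 → NEW=255, ERR=-125879/1024
(2,1): OLD=4704007/32768 → NEW=255, ERR=-3651833/32768
(2,2): OLD=-1710383/32768 → NEW=0, ERR=-1710383/32768
(2,3): OLD=-83871/16384 → NEW=0, ERR=-83871/16384
(3,0): OLD=42828469/524288 → NEW=0, ERR=42828469/524288
(3,1): OLD=305700435/8388608 → NEW=0, ERR=305700435/8388608
(3,2): OLD=23314544197/134217728 → NEW=255, ERR=-10910976443/134217728
(3,3): OLD=413545769955/2147483648 → NEW=255, ERR=-134062560285/2147483648
(4,0): OLD=14543926153/134217728 → NEW=0, ERR=14543926153/134217728
(4,1): OLD=255184543039/1073741824 → NEW=255, ERR=-18619622081/1073741824
(4,2): OLD=4383674328491/34359738368 → NEW=0, ERR=4383674328491/34359738368
Target (4,2): original=170, with diffused error = 4383674328491/34359738368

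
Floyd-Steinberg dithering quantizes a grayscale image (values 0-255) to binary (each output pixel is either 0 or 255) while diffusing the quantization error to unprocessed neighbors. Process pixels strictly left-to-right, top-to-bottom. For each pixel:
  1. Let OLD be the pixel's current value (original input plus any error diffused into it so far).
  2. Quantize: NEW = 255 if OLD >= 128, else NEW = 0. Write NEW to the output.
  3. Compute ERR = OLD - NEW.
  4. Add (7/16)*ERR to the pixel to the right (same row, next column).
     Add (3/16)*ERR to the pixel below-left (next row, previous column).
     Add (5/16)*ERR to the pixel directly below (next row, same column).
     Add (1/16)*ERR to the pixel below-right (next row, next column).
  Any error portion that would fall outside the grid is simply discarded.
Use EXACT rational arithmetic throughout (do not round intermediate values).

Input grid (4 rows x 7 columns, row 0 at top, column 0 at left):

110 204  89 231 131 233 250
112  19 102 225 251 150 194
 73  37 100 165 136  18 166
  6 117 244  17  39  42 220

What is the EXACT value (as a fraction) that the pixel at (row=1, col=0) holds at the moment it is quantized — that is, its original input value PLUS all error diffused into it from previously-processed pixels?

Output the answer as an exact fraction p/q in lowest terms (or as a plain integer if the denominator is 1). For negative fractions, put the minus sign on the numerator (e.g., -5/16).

Answer: 18667/128

Derivation:
(0,0): OLD=110 → NEW=0, ERR=110
(0,1): OLD=2017/8 → NEW=255, ERR=-23/8
(0,2): OLD=11231/128 → NEW=0, ERR=11231/128
(0,3): OLD=551705/2048 → NEW=255, ERR=29465/2048
(0,4): OLD=4498863/32768 → NEW=255, ERR=-3856977/32768
(0,5): OLD=95160265/524288 → NEW=255, ERR=-38533175/524288
(0,6): OLD=1827419775/8388608 → NEW=255, ERR=-311675265/8388608
(1,0): OLD=18667/128 → NEW=255, ERR=-13973/128
Target (1,0): original=112, with diffused error = 18667/128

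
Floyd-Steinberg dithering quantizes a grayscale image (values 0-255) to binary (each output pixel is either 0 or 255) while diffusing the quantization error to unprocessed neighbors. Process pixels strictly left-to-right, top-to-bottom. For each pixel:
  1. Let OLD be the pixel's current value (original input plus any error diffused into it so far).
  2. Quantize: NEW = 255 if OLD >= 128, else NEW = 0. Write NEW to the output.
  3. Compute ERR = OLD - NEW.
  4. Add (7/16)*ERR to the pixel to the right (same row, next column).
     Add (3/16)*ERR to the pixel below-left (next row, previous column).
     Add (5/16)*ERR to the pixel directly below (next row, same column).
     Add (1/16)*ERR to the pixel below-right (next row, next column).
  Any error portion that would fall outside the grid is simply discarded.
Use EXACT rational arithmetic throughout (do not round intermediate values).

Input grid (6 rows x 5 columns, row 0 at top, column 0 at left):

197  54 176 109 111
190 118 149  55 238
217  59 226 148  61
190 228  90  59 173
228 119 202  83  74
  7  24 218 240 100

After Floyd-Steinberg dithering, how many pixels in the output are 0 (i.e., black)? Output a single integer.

(0,0): OLD=197 → NEW=255, ERR=-58
(0,1): OLD=229/8 → NEW=0, ERR=229/8
(0,2): OLD=24131/128 → NEW=255, ERR=-8509/128
(0,3): OLD=163669/2048 → NEW=0, ERR=163669/2048
(0,4): OLD=4782931/32768 → NEW=255, ERR=-3572909/32768
(1,0): OLD=22687/128 → NEW=255, ERR=-9953/128
(1,1): OLD=78681/1024 → NEW=0, ERR=78681/1024
(1,2): OLD=5852877/32768 → NEW=255, ERR=-2502963/32768
(1,3): OLD=2877897/131072 → NEW=0, ERR=2877897/131072
(1,4): OLD=458284091/2097152 → NEW=255, ERR=-76489669/2097152
(2,0): OLD=3393251/16384 → NEW=255, ERR=-784669/16384
(2,1): OLD=22479729/524288 → NEW=0, ERR=22479729/524288
(2,2): OLD=1927765907/8388608 → NEW=255, ERR=-211329133/8388608
(2,3): OLD=17747212297/134217728 → NEW=255, ERR=-16478308343/134217728
(2,4): OLD=-5881383425/2147483648 → NEW=0, ERR=-5881383425/2147483648
(3,0): OLD=1535727667/8388608 → NEW=255, ERR=-603367373/8388608
(3,1): OLD=13570355383/67108864 → NEW=255, ERR=-3542404937/67108864
(3,2): OLD=83093414157/2147483648 → NEW=0, ERR=83093414157/2147483648
(3,3): OLD=152358673381/4294967296 → NEW=0, ERR=152358673381/4294967296
(3,4): OLD=12368860487769/68719476736 → NEW=255, ERR=-5154606079911/68719476736
(4,0): OLD=210051226141/1073741824 → NEW=255, ERR=-63752938979/1073741824
(4,1): OLD=2724301125149/34359738368 → NEW=0, ERR=2724301125149/34359738368
(4,2): OLD=138611152247379/549755813888 → NEW=255, ERR=-1576580294061/549755813888
(4,3): OLD=714110577855005/8796093022208 → NEW=0, ERR=714110577855005/8796093022208
(4,4): OLD=12426430855220555/140737488355328 → NEW=0, ERR=12426430855220555/140737488355328
(5,0): OLD=1820723836023/549755813888 → NEW=0, ERR=1820723836023/549755813888
(5,1): OLD=202212071878821/4398046511104 → NEW=0, ERR=202212071878821/4398046511104
(5,2): OLD=36225367865843277/140737488355328 → NEW=255, ERR=337308335234637/140737488355328
(5,3): OLD=159199411967471107/562949953421312 → NEW=255, ERR=15647173845036547/562949953421312
(5,4): OLD=1304481836476486449/9007199254740992 → NEW=255, ERR=-992353973482466511/9007199254740992
Output grid:
  Row 0: #.#.#  (2 black, running=2)
  Row 1: #.#.#  (2 black, running=4)
  Row 2: #.##.  (2 black, running=6)
  Row 3: ##..#  (2 black, running=8)
  Row 4: #.#..  (3 black, running=11)
  Row 5: ..###  (2 black, running=13)

Answer: 13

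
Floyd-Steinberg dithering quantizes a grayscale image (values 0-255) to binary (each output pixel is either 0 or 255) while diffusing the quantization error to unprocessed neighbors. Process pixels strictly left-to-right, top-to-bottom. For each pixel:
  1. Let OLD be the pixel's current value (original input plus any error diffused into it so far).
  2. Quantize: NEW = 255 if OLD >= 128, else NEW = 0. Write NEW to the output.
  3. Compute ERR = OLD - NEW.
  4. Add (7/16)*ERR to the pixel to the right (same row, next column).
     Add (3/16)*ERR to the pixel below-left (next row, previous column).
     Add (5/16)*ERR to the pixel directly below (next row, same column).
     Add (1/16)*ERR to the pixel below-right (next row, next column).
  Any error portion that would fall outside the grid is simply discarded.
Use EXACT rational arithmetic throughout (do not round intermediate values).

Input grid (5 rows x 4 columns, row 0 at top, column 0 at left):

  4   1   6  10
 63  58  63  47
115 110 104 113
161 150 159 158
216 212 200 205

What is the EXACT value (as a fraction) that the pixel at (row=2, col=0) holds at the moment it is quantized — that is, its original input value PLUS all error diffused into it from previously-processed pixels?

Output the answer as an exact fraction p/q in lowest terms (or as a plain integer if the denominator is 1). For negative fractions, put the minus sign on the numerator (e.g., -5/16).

(0,0): OLD=4 → NEW=0, ERR=4
(0,1): OLD=11/4 → NEW=0, ERR=11/4
(0,2): OLD=461/64 → NEW=0, ERR=461/64
(0,3): OLD=13467/1024 → NEW=0, ERR=13467/1024
(1,0): OLD=4145/64 → NEW=0, ERR=4145/64
(1,1): OLD=45463/512 → NEW=0, ERR=45463/512
(1,2): OLD=1748771/16384 → NEW=0, ERR=1748771/16384
(1,3): OLD=25757541/262144 → NEW=0, ERR=25757541/262144
(2,0): OLD=1244269/8192 → NEW=255, ERR=-844691/8192
Target (2,0): original=115, with diffused error = 1244269/8192

Answer: 1244269/8192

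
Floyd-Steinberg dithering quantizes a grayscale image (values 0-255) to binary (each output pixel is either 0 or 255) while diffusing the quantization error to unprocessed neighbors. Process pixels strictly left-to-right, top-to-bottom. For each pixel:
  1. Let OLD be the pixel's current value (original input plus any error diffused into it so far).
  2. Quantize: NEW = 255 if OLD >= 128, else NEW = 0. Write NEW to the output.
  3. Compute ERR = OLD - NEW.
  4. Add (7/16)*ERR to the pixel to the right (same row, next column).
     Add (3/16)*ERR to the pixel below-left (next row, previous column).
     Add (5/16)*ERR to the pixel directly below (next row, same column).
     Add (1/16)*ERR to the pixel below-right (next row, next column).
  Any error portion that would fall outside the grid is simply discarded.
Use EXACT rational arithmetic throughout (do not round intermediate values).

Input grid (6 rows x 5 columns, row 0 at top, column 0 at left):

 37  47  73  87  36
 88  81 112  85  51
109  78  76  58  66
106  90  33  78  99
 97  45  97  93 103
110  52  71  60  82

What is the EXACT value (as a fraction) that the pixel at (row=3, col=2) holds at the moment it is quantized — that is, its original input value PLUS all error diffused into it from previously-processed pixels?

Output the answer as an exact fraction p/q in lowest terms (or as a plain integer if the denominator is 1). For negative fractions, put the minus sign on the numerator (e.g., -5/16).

Answer: 21526322955/4294967296

Derivation:
(0,0): OLD=37 → NEW=0, ERR=37
(0,1): OLD=1011/16 → NEW=0, ERR=1011/16
(0,2): OLD=25765/256 → NEW=0, ERR=25765/256
(0,3): OLD=536707/4096 → NEW=255, ERR=-507773/4096
(0,4): OLD=-1195115/65536 → NEW=0, ERR=-1195115/65536
(1,0): OLD=28521/256 → NEW=0, ERR=28521/256
(1,1): OLD=349535/2048 → NEW=255, ERR=-172705/2048
(1,2): OLD=5718859/65536 → NEW=0, ERR=5718859/65536
(1,3): OLD=22887407/262144 → NEW=0, ERR=22887407/262144
(1,4): OLD=317721581/4194304 → NEW=0, ERR=317721581/4194304
(2,0): OLD=4194437/32768 → NEW=255, ERR=-4161403/32768
(2,1): OLD=20354439/1048576 → NEW=0, ERR=20354439/1048576
(2,2): OLD=2061282133/16777216 → NEW=0, ERR=2061282133/16777216
(2,3): OLD=42598888495/268435456 → NEW=255, ERR=-25852152785/268435456
(2,4): OLD=227610382729/4294967296 → NEW=0, ERR=227610382729/4294967296
(3,0): OLD=1173623733/16777216 → NEW=0, ERR=1173623733/16777216
(3,1): OLD=19028060177/134217728 → NEW=255, ERR=-15197460463/134217728
(3,2): OLD=21526322955/4294967296 → NEW=0, ERR=21526322955/4294967296
Target (3,2): original=33, with diffused error = 21526322955/4294967296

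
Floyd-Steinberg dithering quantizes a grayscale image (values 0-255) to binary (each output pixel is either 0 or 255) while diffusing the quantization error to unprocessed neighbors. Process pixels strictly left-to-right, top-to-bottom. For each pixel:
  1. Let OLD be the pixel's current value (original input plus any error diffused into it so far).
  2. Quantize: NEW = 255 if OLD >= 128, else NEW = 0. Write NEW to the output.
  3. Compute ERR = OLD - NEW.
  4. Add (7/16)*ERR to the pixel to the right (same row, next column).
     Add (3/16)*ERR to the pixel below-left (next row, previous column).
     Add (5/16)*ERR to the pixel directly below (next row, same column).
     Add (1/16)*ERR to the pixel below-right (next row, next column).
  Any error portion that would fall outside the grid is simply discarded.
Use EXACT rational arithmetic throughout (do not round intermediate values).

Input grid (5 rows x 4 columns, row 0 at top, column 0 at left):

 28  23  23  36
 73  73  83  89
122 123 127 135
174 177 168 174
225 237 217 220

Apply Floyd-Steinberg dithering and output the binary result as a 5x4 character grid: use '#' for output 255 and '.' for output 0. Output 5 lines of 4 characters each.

Answer: ....
.#.#
.#.#
##.#
####

Derivation:
(0,0): OLD=28 → NEW=0, ERR=28
(0,1): OLD=141/4 → NEW=0, ERR=141/4
(0,2): OLD=2459/64 → NEW=0, ERR=2459/64
(0,3): OLD=54077/1024 → NEW=0, ERR=54077/1024
(1,0): OLD=5655/64 → NEW=0, ERR=5655/64
(1,1): OLD=67393/512 → NEW=255, ERR=-63167/512
(1,2): OLD=870581/16384 → NEW=0, ERR=870581/16384
(1,3): OLD=34380547/262144 → NEW=255, ERR=-32466173/262144
(2,0): OLD=1036123/8192 → NEW=0, ERR=1036123/8192
(2,1): OLD=40702137/262144 → NEW=255, ERR=-26144583/262144
(2,2): OLD=36196373/524288 → NEW=0, ERR=36196373/524288
(2,3): OLD=1089033553/8388608 → NEW=255, ERR=-1050061487/8388608
(3,0): OLD=817154827/4194304 → NEW=255, ERR=-252392693/4194304
(3,1): OLD=9419161365/67108864 → NEW=255, ERR=-7693598955/67108864
(3,2): OLD=117804623531/1073741824 → NEW=0, ERR=117804623531/1073741824
(3,3): OLD=3216020422957/17179869184 → NEW=255, ERR=-1164846218963/17179869184
(4,0): OLD=198319698095/1073741824 → NEW=255, ERR=-75484467025/1073741824
(4,1): OLD=1608275576109/8589934592 → NEW=255, ERR=-582157744851/8589934592
(4,2): OLD=55458567272045/274877906944 → NEW=255, ERR=-14635298998675/274877906944
(4,3): OLD=802093425559051/4398046511104 → NEW=255, ERR=-319408434772469/4398046511104
Row 0: ....
Row 1: .#.#
Row 2: .#.#
Row 3: ##.#
Row 4: ####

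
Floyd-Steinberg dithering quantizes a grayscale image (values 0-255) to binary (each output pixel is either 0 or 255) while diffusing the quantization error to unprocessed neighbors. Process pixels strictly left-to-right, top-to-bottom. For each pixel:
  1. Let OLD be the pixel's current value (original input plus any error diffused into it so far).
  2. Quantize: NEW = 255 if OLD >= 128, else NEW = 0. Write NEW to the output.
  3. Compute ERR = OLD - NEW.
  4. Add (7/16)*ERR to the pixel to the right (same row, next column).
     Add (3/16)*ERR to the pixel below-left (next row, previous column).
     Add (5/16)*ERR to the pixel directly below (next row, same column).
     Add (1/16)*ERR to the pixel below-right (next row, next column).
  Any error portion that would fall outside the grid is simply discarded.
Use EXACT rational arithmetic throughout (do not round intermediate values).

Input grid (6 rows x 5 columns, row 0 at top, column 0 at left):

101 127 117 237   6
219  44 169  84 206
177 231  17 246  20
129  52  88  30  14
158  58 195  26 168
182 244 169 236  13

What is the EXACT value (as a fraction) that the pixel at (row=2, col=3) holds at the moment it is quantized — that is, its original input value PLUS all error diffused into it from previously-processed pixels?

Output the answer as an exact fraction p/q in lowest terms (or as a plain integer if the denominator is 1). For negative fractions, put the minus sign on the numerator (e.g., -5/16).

Answer: 69964295999/268435456

Derivation:
(0,0): OLD=101 → NEW=0, ERR=101
(0,1): OLD=2739/16 → NEW=255, ERR=-1341/16
(0,2): OLD=20565/256 → NEW=0, ERR=20565/256
(0,3): OLD=1114707/4096 → NEW=255, ERR=70227/4096
(0,4): OLD=884805/65536 → NEW=0, ERR=884805/65536
(1,0): OLD=60121/256 → NEW=255, ERR=-5159/256
(1,1): OLD=62191/2048 → NEW=0, ERR=62191/2048
(1,2): OLD=13458843/65536 → NEW=255, ERR=-3252837/65536
(1,3): OLD=19711935/262144 → NEW=0, ERR=19711935/262144
(1,4): OLD=1024200797/4194304 → NEW=255, ERR=-45346723/4194304
(2,0): OLD=5780149/32768 → NEW=255, ERR=-2575691/32768
(2,1): OLD=205032727/1048576 → NEW=255, ERR=-62354153/1048576
(2,2): OLD=-143108347/16777216 → NEW=0, ERR=-143108347/16777216
(2,3): OLD=69964295999/268435456 → NEW=255, ERR=1513254719/268435456
Target (2,3): original=246, with diffused error = 69964295999/268435456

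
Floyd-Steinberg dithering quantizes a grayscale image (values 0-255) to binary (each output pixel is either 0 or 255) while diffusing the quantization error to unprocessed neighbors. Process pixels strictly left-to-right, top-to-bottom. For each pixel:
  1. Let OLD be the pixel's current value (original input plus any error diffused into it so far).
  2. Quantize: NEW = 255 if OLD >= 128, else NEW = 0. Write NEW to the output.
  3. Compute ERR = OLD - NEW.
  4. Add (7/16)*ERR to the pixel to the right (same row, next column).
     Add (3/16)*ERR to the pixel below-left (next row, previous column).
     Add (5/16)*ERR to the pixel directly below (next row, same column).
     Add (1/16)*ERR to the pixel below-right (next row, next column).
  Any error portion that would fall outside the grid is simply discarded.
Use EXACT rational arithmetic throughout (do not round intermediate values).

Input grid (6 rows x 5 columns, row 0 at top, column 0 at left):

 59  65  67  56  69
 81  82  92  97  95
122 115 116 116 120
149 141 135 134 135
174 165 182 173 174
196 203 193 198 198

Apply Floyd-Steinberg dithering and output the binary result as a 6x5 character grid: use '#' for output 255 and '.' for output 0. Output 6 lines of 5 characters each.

Answer: .....
.#.#.
#.#.#
#.#.#
#.##.
#####

Derivation:
(0,0): OLD=59 → NEW=0, ERR=59
(0,1): OLD=1453/16 → NEW=0, ERR=1453/16
(0,2): OLD=27323/256 → NEW=0, ERR=27323/256
(0,3): OLD=420637/4096 → NEW=0, ERR=420637/4096
(0,4): OLD=7466443/65536 → NEW=0, ERR=7466443/65536
(1,0): OLD=29815/256 → NEW=0, ERR=29815/256
(1,1): OLD=378945/2048 → NEW=255, ERR=-143295/2048
(1,2): OLD=7842901/65536 → NEW=0, ERR=7842901/65536
(1,3): OLD=54914289/262144 → NEW=255, ERR=-11932431/262144
(1,4): OLD=491181491/4194304 → NEW=0, ERR=491181491/4194304
(2,0): OLD=4760411/32768 → NEW=255, ERR=-3595429/32768
(2,1): OLD=78484377/1048576 → NEW=0, ERR=78484377/1048576
(2,2): OLD=2906423563/16777216 → NEW=255, ERR=-1371766517/16777216
(2,3): OLD=25619729905/268435456 → NEW=0, ERR=25619729905/268435456
(2,4): OLD=839693452631/4294967296 → NEW=255, ERR=-255523207849/4294967296
(3,0): OLD=2159989675/16777216 → NEW=255, ERR=-2118200405/16777216
(3,1): OLD=11672293711/134217728 → NEW=0, ERR=11672293711/134217728
(3,2): OLD=730442565781/4294967296 → NEW=255, ERR=-364774094699/4294967296
(3,3): OLD=948353470029/8589934592 → NEW=0, ERR=948353470029/8589934592
(3,4): OLD=23457332287393/137438953472 → NEW=255, ERR=-11589600847967/137438953472
(4,0): OLD=323951019685/2147483648 → NEW=255, ERR=-223657310555/2147483648
(4,1): OLD=8438496719653/68719476736 → NEW=0, ERR=8438496719653/68719476736
(4,2): OLD=258735363377611/1099511627776 → NEW=255, ERR=-21640101705269/1099511627776
(4,3): OLD=3127381105971493/17592186044416 → NEW=255, ERR=-1358626335354587/17592186044416
(4,4): OLD=33991144964092547/281474976710656 → NEW=0, ERR=33991144964092547/281474976710656
(5,0): OLD=205034599514255/1099511627776 → NEW=255, ERR=-75340865568625/1099511627776
(5,1): OLD=1769737298744173/8796093022208 → NEW=255, ERR=-473266421918867/8796093022208
(5,2): OLD=44052108616038357/281474976710656 → NEW=255, ERR=-27724010445178923/281474976710656
(5,3): OLD=171347028782616891/1125899906842624 → NEW=255, ERR=-115757447462252229/1125899906842624
(5,4): OLD=3349419586460824601/18014398509481984 → NEW=255, ERR=-1244252033457081319/18014398509481984
Row 0: .....
Row 1: .#.#.
Row 2: #.#.#
Row 3: #.#.#
Row 4: #.##.
Row 5: #####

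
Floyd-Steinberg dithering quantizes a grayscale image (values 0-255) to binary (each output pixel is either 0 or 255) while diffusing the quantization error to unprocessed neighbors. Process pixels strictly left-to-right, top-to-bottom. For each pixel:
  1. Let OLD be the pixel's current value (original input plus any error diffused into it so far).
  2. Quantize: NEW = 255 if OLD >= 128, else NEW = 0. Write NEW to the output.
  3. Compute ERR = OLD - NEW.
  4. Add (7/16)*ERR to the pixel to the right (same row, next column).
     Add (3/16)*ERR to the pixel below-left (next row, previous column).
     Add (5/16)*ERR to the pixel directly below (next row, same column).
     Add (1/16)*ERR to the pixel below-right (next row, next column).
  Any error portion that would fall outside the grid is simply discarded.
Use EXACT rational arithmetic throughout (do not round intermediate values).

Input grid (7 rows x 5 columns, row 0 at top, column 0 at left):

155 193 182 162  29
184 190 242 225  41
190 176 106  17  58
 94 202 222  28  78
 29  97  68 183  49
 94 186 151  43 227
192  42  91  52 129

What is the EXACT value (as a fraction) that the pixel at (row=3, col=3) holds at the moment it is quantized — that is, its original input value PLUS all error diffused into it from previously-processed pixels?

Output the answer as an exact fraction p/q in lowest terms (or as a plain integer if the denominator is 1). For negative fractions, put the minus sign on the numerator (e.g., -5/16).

Answer: 125622556825/2147483648

Derivation:
(0,0): OLD=155 → NEW=255, ERR=-100
(0,1): OLD=597/4 → NEW=255, ERR=-423/4
(0,2): OLD=8687/64 → NEW=255, ERR=-7633/64
(0,3): OLD=112457/1024 → NEW=0, ERR=112457/1024
(0,4): OLD=1262335/16384 → NEW=0, ERR=1262335/16384
(1,0): OLD=8507/64 → NEW=255, ERR=-7813/64
(1,1): OLD=38365/512 → NEW=0, ERR=38365/512
(1,2): OLD=4120481/16384 → NEW=255, ERR=-57439/16384
(1,3): OLD=17352461/65536 → NEW=255, ERR=640781/65536
(1,4): OLD=79921031/1048576 → NEW=0, ERR=79921031/1048576
(2,0): OLD=1359055/8192 → NEW=255, ERR=-729905/8192
(2,1): OLD=39884629/262144 → NEW=255, ERR=-26962091/262144
(2,2): OLD=278598719/4194304 → NEW=0, ERR=278598719/4194304
(2,3): OLD=4240439629/67108864 → NEW=0, ERR=4240439629/67108864
(2,4): OLD=118190992859/1073741824 → NEW=0, ERR=118190992859/1073741824
(3,0): OLD=196593503/4194304 → NEW=0, ERR=196593503/4194304
(3,1): OLD=6618631283/33554432 → NEW=255, ERR=-1937748877/33554432
(3,2): OLD=239349121761/1073741824 → NEW=255, ERR=-34455043359/1073741824
(3,3): OLD=125622556825/2147483648 → NEW=0, ERR=125622556825/2147483648
Target (3,3): original=28, with diffused error = 125622556825/2147483648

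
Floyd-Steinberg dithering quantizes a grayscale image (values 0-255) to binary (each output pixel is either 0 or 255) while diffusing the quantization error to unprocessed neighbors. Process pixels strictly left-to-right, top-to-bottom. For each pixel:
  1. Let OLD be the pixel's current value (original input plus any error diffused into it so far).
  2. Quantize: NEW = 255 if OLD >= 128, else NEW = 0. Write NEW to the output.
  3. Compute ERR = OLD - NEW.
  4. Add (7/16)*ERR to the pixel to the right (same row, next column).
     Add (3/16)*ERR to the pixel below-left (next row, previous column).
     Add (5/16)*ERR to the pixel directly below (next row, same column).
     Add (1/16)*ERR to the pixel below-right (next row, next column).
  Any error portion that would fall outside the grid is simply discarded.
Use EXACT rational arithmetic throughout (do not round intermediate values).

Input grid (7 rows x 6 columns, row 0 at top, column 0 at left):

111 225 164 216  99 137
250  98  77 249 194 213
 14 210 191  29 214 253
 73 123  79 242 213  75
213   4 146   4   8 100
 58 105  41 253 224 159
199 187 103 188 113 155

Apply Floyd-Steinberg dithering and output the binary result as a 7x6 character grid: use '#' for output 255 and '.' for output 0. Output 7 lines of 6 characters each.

Answer: .###.#
#..###
.##.##
.#.##.
#.#...
...###
##.#.#

Derivation:
(0,0): OLD=111 → NEW=0, ERR=111
(0,1): OLD=4377/16 → NEW=255, ERR=297/16
(0,2): OLD=44063/256 → NEW=255, ERR=-21217/256
(0,3): OLD=736217/4096 → NEW=255, ERR=-308263/4096
(0,4): OLD=4330223/65536 → NEW=0, ERR=4330223/65536
(0,5): OLD=173966473/1048576 → NEW=255, ERR=-93420407/1048576
(1,0): OLD=73771/256 → NEW=255, ERR=8491/256
(1,1): OLD=224685/2048 → NEW=0, ERR=224685/2048
(1,2): OLD=5645745/65536 → NEW=0, ERR=5645745/65536
(1,3): OLD=70878429/262144 → NEW=255, ERR=4031709/262144
(1,4): OLD=3354909047/16777216 → NEW=255, ERR=-923281033/16777216
(1,5): OLD=44348689425/268435456 → NEW=255, ERR=-24102351855/268435456
(2,0): OLD=1472447/32768 → NEW=0, ERR=1472447/32768
(2,1): OLD=295875749/1048576 → NEW=255, ERR=28488869/1048576
(2,2): OLD=4018949167/16777216 → NEW=255, ERR=-259240913/16777216
(2,3): OLD=2967778167/134217728 → NEW=0, ERR=2967778167/134217728
(2,4): OLD=818630827493/4294967296 → NEW=255, ERR=-276585832987/4294967296
(2,5): OLD=13285378690451/68719476736 → NEW=255, ERR=-4238087877229/68719476736
(3,0): OLD=1545794895/16777216 → NEW=0, ERR=1545794895/16777216
(3,1): OLD=23046702499/134217728 → NEW=255, ERR=-11178818141/134217728
(3,2): OLD=46789877209/1073741824 → NEW=0, ERR=46789877209/1073741824
(3,3): OLD=17518951265995/68719476736 → NEW=255, ERR=-4515301685/68719476736
(3,4): OLD=100421370877675/549755813888 → NEW=255, ERR=-39766361663765/549755813888
(3,5): OLD=176415943307749/8796093022208 → NEW=0, ERR=176415943307749/8796093022208
(4,0): OLD=485709358401/2147483648 → NEW=255, ERR=-61898971839/2147483648
(4,1): OLD=-711558290867/34359738368 → NEW=0, ERR=-711558290867/34359738368
(4,2): OLD=159802541496791/1099511627776 → NEW=255, ERR=-120572923586089/1099511627776
(4,3): OLD=-964688280780333/17592186044416 → NEW=0, ERR=-964688280780333/17592186044416
(4,4): OLD=-9806296275364349/281474976710656 → NEW=0, ERR=-9806296275364349/281474976710656
(4,5): OLD=389582062566891317/4503599627370496 → NEW=0, ERR=389582062566891317/4503599627370496
(5,0): OLD=24799244585783/549755813888 → NEW=0, ERR=24799244585783/549755813888
(5,1): OLD=1687108587986087/17592186044416 → NEW=0, ERR=1687108587986087/17592186044416
(5,2): OLD=5223008793443741/140737488355328 → NEW=0, ERR=5223008793443741/140737488355328
(5,3): OLD=1075072209106389391/4503599627370496 → NEW=255, ERR=-73345695873087089/4503599627370496
(5,4): OLD=1970595434897001103/9007199254740992 → NEW=255, ERR=-326240375061951857/9007199254740992
(5,5): OLD=24212651423484674651/144115188075855872 → NEW=255, ERR=-12536721535858572709/144115188075855872
(6,0): OLD=65042725263104085/281474976710656 → NEW=255, ERR=-6733393798113195/281474976710656
(6,1): OLD=974043326758960689/4503599627370496 → NEW=255, ERR=-174374578220515791/4503599627370496
(6,2): OLD=1812213564054785609/18014398509481984 → NEW=0, ERR=1812213564054785609/18014398509481984
(6,3): OLD=64116994622632653061/288230376151711744 → NEW=255, ERR=-9381751296053841659/288230376151711744
(6,4): OLD=323335347248976634469/4611686018427387904 → NEW=0, ERR=323335347248976634469/4611686018427387904
(6,5): OLD=11527418238673667458979/73786976294838206464 → NEW=255, ERR=-7288260716510075189341/73786976294838206464
Row 0: .###.#
Row 1: #..###
Row 2: .##.##
Row 3: .#.##.
Row 4: #.#...
Row 5: ...###
Row 6: ##.#.#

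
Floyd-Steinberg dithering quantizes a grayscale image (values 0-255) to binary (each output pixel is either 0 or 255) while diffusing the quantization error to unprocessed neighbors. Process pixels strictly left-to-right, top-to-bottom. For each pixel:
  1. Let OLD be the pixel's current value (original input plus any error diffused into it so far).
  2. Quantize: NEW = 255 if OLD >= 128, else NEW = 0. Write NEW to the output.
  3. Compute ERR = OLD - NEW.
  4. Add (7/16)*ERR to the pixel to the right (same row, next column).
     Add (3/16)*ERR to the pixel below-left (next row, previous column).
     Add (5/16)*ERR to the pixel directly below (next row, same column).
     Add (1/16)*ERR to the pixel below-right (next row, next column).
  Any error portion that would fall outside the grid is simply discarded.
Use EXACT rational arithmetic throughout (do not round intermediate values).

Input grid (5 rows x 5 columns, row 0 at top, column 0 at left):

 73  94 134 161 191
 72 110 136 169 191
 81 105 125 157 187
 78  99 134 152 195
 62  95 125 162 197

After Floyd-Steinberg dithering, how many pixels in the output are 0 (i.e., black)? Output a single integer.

(0,0): OLD=73 → NEW=0, ERR=73
(0,1): OLD=2015/16 → NEW=0, ERR=2015/16
(0,2): OLD=48409/256 → NEW=255, ERR=-16871/256
(0,3): OLD=541359/4096 → NEW=255, ERR=-503121/4096
(0,4): OLD=8995529/65536 → NEW=255, ERR=-7716151/65536
(1,0): OLD=30317/256 → NEW=0, ERR=30317/256
(1,1): OLD=396027/2048 → NEW=255, ERR=-126213/2048
(1,2): OLD=4802711/65536 → NEW=0, ERR=4802711/65536
(1,3): OLD=35777803/262144 → NEW=255, ERR=-31068917/262144
(1,4): OLD=397106881/4194304 → NEW=0, ERR=397106881/4194304
(2,0): OLD=3488249/32768 → NEW=0, ERR=3488249/32768
(2,1): OLD=160911171/1048576 → NEW=255, ERR=-106475709/1048576
(2,2): OLD=1298590857/16777216 → NEW=0, ERR=1298590857/16777216
(2,3): OLD=47287225739/268435456 → NEW=255, ERR=-21163815541/268435456
(2,4): OLD=750271806477/4294967296 → NEW=255, ERR=-344944854003/4294967296
(3,0): OLD=1547315561/16777216 → NEW=0, ERR=1547315561/16777216
(3,1): OLD=17285009205/134217728 → NEW=255, ERR=-16940511435/134217728
(3,2): OLD=351496498007/4294967296 → NEW=0, ERR=351496498007/4294967296
(3,3): OLD=1313791925503/8589934592 → NEW=255, ERR=-876641395457/8589934592
(3,4): OLD=16537415521499/137438953472 → NEW=0, ERR=16537415521499/137438953472
(4,0): OLD=144215074311/2147483648 → NEW=0, ERR=144215074311/2147483648
(4,1): OLD=7287481778311/68719476736 → NEW=0, ERR=7287481778311/68719476736
(4,2): OLD=186858110415049/1099511627776 → NEW=255, ERR=-93517354667831/1099511627776
(4,3): OLD=2121143239433863/17592186044416 → NEW=0, ERR=2121143239433863/17592186044416
(4,4): OLD=79087157443899697/281474976710656 → NEW=255, ERR=7311038382682417/281474976710656
Output grid:
  Row 0: ..###  (2 black, running=2)
  Row 1: .#.#.  (3 black, running=5)
  Row 2: .#.##  (2 black, running=7)
  Row 3: .#.#.  (3 black, running=10)
  Row 4: ..#.#  (3 black, running=13)

Answer: 13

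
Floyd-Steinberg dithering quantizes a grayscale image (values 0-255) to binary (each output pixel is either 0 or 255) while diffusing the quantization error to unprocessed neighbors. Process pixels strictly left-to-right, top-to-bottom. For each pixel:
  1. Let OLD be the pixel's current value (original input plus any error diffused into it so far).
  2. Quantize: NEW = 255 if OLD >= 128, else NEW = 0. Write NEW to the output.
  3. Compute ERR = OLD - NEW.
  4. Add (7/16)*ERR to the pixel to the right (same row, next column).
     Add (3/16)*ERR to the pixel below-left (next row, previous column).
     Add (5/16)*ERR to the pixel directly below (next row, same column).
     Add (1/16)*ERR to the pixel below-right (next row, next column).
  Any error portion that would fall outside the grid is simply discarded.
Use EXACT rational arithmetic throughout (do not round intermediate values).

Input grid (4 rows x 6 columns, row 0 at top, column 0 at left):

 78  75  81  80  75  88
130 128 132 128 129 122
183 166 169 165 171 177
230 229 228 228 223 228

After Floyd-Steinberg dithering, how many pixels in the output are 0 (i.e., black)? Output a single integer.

Answer: 9

Derivation:
(0,0): OLD=78 → NEW=0, ERR=78
(0,1): OLD=873/8 → NEW=0, ERR=873/8
(0,2): OLD=16479/128 → NEW=255, ERR=-16161/128
(0,3): OLD=50713/2048 → NEW=0, ERR=50713/2048
(0,4): OLD=2812591/32768 → NEW=0, ERR=2812591/32768
(0,5): OLD=65825481/524288 → NEW=0, ERR=65825481/524288
(1,0): OLD=22379/128 → NEW=255, ERR=-10261/128
(1,1): OLD=110829/1024 → NEW=0, ERR=110829/1024
(1,2): OLD=4959729/32768 → NEW=255, ERR=-3396111/32768
(1,3): OLD=12923421/131072 → NEW=0, ERR=12923421/131072
(1,4): OLD=1879452471/8388608 → NEW=255, ERR=-259642569/8388608
(1,5): OLD=20543126609/134217728 → NEW=255, ERR=-13682394031/134217728
(2,0): OLD=2920319/16384 → NEW=255, ERR=-1257601/16384
(2,1): OLD=74342885/524288 → NEW=255, ERR=-59350555/524288
(2,2): OLD=942357487/8388608 → NEW=0, ERR=942357487/8388608
(2,3): OLD=15614795063/67108864 → NEW=255, ERR=-1497965257/67108864
(2,4): OLD=297663185701/2147483648 → NEW=255, ERR=-249945144539/2147483648
(2,5): OLD=3170997659219/34359738368 → NEW=0, ERR=3170997659219/34359738368
(3,0): OLD=1550112015/8388608 → NEW=255, ERR=-588983025/8388608
(3,1): OLD=12024057443/67108864 → NEW=255, ERR=-5088702877/67108864
(3,2): OLD=117397874201/536870912 → NEW=255, ERR=-19504208359/536870912
(3,3): OLD=6539636155787/34359738368 → NEW=255, ERR=-2222097128053/34359738368
(3,4): OLD=47895644901803/274877906944 → NEW=255, ERR=-22198221368917/274877906944
(3,5): OLD=942213982817061/4398046511104 → NEW=255, ERR=-179287877514459/4398046511104
Output grid:
  Row 0: ..#...  (5 black, running=5)
  Row 1: #.#.##  (2 black, running=7)
  Row 2: ##.##.  (2 black, running=9)
  Row 3: ######  (0 black, running=9)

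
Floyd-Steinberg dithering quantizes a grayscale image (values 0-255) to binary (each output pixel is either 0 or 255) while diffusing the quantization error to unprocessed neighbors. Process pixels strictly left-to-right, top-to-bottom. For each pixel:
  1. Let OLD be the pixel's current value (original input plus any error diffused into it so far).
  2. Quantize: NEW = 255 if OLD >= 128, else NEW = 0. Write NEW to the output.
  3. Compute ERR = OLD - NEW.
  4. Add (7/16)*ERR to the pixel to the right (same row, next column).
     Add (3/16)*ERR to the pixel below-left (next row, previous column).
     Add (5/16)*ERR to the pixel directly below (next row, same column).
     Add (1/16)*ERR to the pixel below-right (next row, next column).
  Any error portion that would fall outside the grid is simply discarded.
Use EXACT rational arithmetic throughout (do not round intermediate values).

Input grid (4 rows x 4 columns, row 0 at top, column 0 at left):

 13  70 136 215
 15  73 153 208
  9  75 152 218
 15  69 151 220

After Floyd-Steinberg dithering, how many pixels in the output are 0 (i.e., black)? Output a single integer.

(0,0): OLD=13 → NEW=0, ERR=13
(0,1): OLD=1211/16 → NEW=0, ERR=1211/16
(0,2): OLD=43293/256 → NEW=255, ERR=-21987/256
(0,3): OLD=726731/4096 → NEW=255, ERR=-317749/4096
(1,0): OLD=8513/256 → NEW=0, ERR=8513/256
(1,1): OLD=196423/2048 → NEW=0, ERR=196423/2048
(1,2): OLD=10374739/65536 → NEW=255, ERR=-6336941/65536
(1,3): OLD=142696629/1048576 → NEW=255, ERR=-124690251/1048576
(2,0): OLD=1224701/32768 → NEW=0, ERR=1224701/32768
(2,1): OLD=110385199/1048576 → NEW=0, ERR=110385199/1048576
(2,2): OLD=317796971/2097152 → NEW=255, ERR=-216976789/2097152
(2,3): OLD=4346344031/33554432 → NEW=255, ERR=-4210036129/33554432
(3,0): OLD=778765997/16777216 → NEW=0, ERR=778765997/16777216
(3,1): OLD=28223828339/268435456 → NEW=0, ERR=28223828339/268435456
(3,2): OLD=634459458957/4294967296 → NEW=255, ERR=-460757201523/4294967296
(3,3): OLD=8754192884827/68719476736 → NEW=0, ERR=8754192884827/68719476736
Output grid:
  Row 0: ..##  (2 black, running=2)
  Row 1: ..##  (2 black, running=4)
  Row 2: ..##  (2 black, running=6)
  Row 3: ..#.  (3 black, running=9)

Answer: 9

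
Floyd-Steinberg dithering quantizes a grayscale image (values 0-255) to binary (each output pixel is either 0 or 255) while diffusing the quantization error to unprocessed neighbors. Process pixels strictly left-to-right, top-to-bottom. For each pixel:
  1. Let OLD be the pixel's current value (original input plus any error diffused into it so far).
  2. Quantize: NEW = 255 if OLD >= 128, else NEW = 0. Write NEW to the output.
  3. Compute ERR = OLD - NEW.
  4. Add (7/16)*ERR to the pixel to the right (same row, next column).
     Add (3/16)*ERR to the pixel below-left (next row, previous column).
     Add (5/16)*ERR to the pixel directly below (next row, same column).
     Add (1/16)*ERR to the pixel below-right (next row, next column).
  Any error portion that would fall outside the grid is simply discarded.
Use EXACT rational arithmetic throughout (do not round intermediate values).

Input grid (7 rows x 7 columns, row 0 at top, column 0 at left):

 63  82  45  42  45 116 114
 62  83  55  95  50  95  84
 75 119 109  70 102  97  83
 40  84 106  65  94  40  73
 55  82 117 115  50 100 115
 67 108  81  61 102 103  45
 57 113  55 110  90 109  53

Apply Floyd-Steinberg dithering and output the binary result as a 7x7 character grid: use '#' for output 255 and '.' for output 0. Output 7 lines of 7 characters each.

Answer: .....#.
.#.#..#
.#..#..
..#...#
.#.#.#.
..#....
.#..##.

Derivation:
(0,0): OLD=63 → NEW=0, ERR=63
(0,1): OLD=1753/16 → NEW=0, ERR=1753/16
(0,2): OLD=23791/256 → NEW=0, ERR=23791/256
(0,3): OLD=338569/4096 → NEW=0, ERR=338569/4096
(0,4): OLD=5319103/65536 → NEW=0, ERR=5319103/65536
(0,5): OLD=158868537/1048576 → NEW=255, ERR=-108518343/1048576
(0,6): OLD=1152974223/16777216 → NEW=0, ERR=1152974223/16777216
(1,0): OLD=26171/256 → NEW=0, ERR=26171/256
(1,1): OLD=375453/2048 → NEW=255, ERR=-146787/2048
(1,2): OLD=4917217/65536 → NEW=0, ERR=4917217/65536
(1,3): OLD=45792141/262144 → NEW=255, ERR=-21054579/262144
(1,4): OLD=435979463/16777216 → NEW=0, ERR=435979463/16777216
(1,5): OLD=12346185079/134217728 → NEW=0, ERR=12346185079/134217728
(1,6): OLD=299040543001/2147483648 → NEW=255, ERR=-248567787239/2147483648
(2,0): OLD=3064079/32768 → NEW=0, ERR=3064079/32768
(2,1): OLD=165643157/1048576 → NEW=255, ERR=-101743723/1048576
(2,2): OLD=1182077951/16777216 → NEW=0, ERR=1182077951/16777216
(2,3): OLD=11447154119/134217728 → NEW=0, ERR=11447154119/134217728
(2,4): OLD=171435600119/1073741824 → NEW=255, ERR=-102368565001/1073741824
(2,5): OLD=2197531527549/34359738368 → NEW=0, ERR=2197531527549/34359738368
(2,6): OLD=44287653646651/549755813888 → NEW=0, ERR=44287653646651/549755813888
(3,0): OLD=856110111/16777216 → NEW=0, ERR=856110111/16777216
(3,1): OLD=12758446771/134217728 → NEW=0, ERR=12758446771/134217728
(3,2): OLD=192771888969/1073741824 → NEW=255, ERR=-81032276151/1073741824
(3,3): OLD=193974755631/4294967296 → NEW=0, ERR=193974755631/4294967296
(3,4): OLD=55683728457759/549755813888 → NEW=0, ERR=55683728457759/549755813888
(3,5): OLD=498941298977997/4398046511104 → NEW=0, ERR=498941298977997/4398046511104
(3,6): OLD=10682297599207763/70368744177664 → NEW=255, ERR=-7261732166096557/70368744177664
(4,0): OLD=190631345393/2147483648 → NEW=0, ERR=190631345393/2147483648
(4,1): OLD=4795982142909/34359738368 → NEW=255, ERR=-3965751140931/34359738368
(4,2): OLD=31517564562739/549755813888 → NEW=0, ERR=31517564562739/549755813888
(4,3): OLD=740940076540449/4398046511104 → NEW=255, ERR=-380561783791071/4398046511104
(4,4): OLD=2388653953678099/35184372088832 → NEW=0, ERR=2388653953678099/35184372088832
(4,5): OLD=171288770698299027/1125899906842624 → NEW=255, ERR=-115815705546570093/1125899906842624
(4,6): OLD=807736289015080181/18014398509481984 → NEW=0, ERR=807736289015080181/18014398509481984
(5,0): OLD=40186893739143/549755813888 → NEW=0, ERR=40186893739143/549755813888
(5,1): OLD=528690264703405/4398046511104 → NEW=0, ERR=528690264703405/4398046511104
(5,2): OLD=4506050608205899/35184372088832 → NEW=255, ERR=-4465964274446261/35184372088832
(5,3): OLD=-1480594060508521/281474976710656 → NEW=0, ERR=-1480594060508521/281474976710656
(5,4): OLD=1733325713571195165/18014398509481984 → NEW=0, ERR=1733325713571195165/18014398509481984
(5,5): OLD=18100975993113747789/144115188075855872 → NEW=0, ERR=18100975993113747789/144115188075855872
(5,6): OLD=247954808617054697699/2305843009213693952 → NEW=0, ERR=247954808617054697699/2305843009213693952
(6,0): OLD=7204564961802783/70368744177664 → NEW=0, ERR=7204564961802783/70368744177664
(6,1): OLD=198302002134041131/1125899906842624 → NEW=255, ERR=-88802474110827989/1125899906842624
(6,2): OLD=-227802105627719135/18014398509481984 → NEW=0, ERR=-227802105627719135/18014398509481984
(6,3): OLD=16275169985064315519/144115188075855872 → NEW=0, ERR=16275169985064315519/144115188075855872
(6,4): OLD=55541244135986418941/288230376151711744 → NEW=255, ERR=-17957501782700075779/288230376151711744
(6,5): OLD=5429578304874854906001/36893488147419103232 → NEW=255, ERR=-3978261172717016418159/36893488147419103232
(6,6): OLD=27908084283593779863527/590295810358705651712 → NEW=0, ERR=27908084283593779863527/590295810358705651712
Row 0: .....#.
Row 1: .#.#..#
Row 2: .#..#..
Row 3: ..#...#
Row 4: .#.#.#.
Row 5: ..#....
Row 6: .#..##.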